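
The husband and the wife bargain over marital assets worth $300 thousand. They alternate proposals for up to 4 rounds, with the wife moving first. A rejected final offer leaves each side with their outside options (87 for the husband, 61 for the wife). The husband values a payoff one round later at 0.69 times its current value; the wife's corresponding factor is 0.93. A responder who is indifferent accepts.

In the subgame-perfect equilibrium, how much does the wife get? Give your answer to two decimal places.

179.69

Round 4 (the husband proposes): the wife gets 61 if talks fail, so the husband offers 61 and keeps 239.
Round 3 (the wife proposes): the husband can get 239 next round, worth 0.69 × 239 = 164.91 now, so the wife offers 164.91, keeping 135.09.
Round 2 (the husband proposes): the wife can get 135.09 next round, worth 0.93 × 135.09 = 125.6337 now, so the husband offers 125.6337, keeping 174.3663.
Round 1 (the wife proposes): the husband can get 174.3663 next round, worth 0.69 × 174.3663 = 120.312747 now, so the wife offers 120.312747, keeping 179.687253.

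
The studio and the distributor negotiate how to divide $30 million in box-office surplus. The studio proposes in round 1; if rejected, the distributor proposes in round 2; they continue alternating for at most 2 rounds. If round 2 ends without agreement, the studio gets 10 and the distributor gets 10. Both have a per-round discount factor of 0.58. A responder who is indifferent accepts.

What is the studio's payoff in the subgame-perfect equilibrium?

18.4

Round 2 (the distributor proposes): the studio gets 10 if talks fail, so the distributor offers 10 and keeps 20.
Round 1 (the studio proposes): the distributor can get 20 next round, worth 0.58 × 20 = 11.6 now. The studio offers 11.6 and keeps 30 − 11.6 = 18.4.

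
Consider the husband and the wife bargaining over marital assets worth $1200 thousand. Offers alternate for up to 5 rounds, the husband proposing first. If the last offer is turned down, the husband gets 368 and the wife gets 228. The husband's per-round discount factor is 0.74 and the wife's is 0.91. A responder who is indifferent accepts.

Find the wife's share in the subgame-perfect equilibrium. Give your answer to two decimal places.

578.50

Round 5 (the husband proposes): the wife gets 228 if talks fail, so the husband offers 228 and keeps 972.
Round 4 (the wife proposes): the husband can get 972 next round, worth 0.74 × 972 = 719.28 now. The wife offers 719.28 and keeps 1200 − 719.28 = 480.72.
Round 3 (the husband proposes): the wife can get 480.72 next round, worth 0.91 × 480.72 = 437.4552 now; the husband offers that and keeps 762.5448.
Round 2 (the wife proposes): the husband can get 762.5448 next round, worth 0.74 × 762.5448 = 564.283152 now; the wife offers that and keeps 635.716848.
Round 1 (the husband proposes): the wife can get 635.716848 next round, worth 0.91 × 635.716848 = 578.50233168 now. The husband offers 578.50233168 and keeps 1200 − 578.50233168 = 621.49766832.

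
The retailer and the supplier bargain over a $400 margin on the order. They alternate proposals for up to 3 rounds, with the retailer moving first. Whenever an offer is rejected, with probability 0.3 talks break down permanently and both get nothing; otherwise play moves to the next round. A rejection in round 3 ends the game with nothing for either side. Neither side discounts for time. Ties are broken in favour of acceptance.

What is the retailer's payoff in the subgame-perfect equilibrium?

316

By backward induction:
Round 3 (the retailer proposes): the supplier will accept anything ≥ 0, so the retailer offers 0 and keeps 400.
Round 2 (the supplier proposes): rejecting gives the retailer an expected 0.7 × 400 = 280, so the supplier offers 280, keeping 120.
Round 1 (the retailer proposes): rejecting gives the supplier an expected 0.7 × 120 = 84. The retailer offers 84 and keeps 400 − 84 = 316.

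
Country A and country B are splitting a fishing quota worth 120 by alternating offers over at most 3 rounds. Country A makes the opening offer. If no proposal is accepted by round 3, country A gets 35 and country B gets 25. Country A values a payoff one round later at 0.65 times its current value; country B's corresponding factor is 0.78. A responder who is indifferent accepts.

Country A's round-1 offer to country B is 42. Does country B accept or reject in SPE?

Reject

Work out country B's continuation value if the offer is rejected.
Round 3 (country A proposes): country B gets 25 if talks fail, so country A offers 25 and keeps 95.
Round 2 (country B proposes): country A can get 95 next round, worth 0.65 × 95 = 61.75 now, so country B offers 61.75, keeping 58.25.
So by rejecting in round 1, country B gets 58.25 next round, worth 0.78 × 58.25 = 45.435 now.
Offer 42 < 45.435, so country B rejects.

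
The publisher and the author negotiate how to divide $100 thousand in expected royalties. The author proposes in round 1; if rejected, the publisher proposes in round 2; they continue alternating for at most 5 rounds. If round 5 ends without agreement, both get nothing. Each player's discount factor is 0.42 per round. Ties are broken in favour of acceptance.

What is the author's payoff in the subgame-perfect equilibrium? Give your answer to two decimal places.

Work backward from the last round.
Round 5 (the author proposes): rejection yields 0 for the publisher; the author offers 0 and keeps 100.
Round 4 (the publisher proposes): the author can get 100 next round, worth 0.42 × 100 = 42 now; the publisher offers that and keeps 58.
Round 3 (the author proposes): the publisher can get 58 next round, worth 0.42 × 58 = 24.36 now. The author offers 24.36 and keeps 100 − 24.36 = 75.64.
Round 2 (the publisher proposes): the author can get 75.64 next round, worth 0.42 × 75.64 = 31.7688 now. The publisher offers 31.7688 and keeps 100 − 31.7688 = 68.2312.
Round 1 (the author proposes): the publisher can get 68.2312 next round, worth 0.42 × 68.2312 = 28.657104 now; the author offers that and keeps 71.342896.

71.34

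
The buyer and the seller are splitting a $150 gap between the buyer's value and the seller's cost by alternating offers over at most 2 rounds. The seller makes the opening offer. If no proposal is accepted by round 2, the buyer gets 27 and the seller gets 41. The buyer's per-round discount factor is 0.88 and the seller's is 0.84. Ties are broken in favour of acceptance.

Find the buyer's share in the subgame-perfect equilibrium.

95.92

Round 2 (the buyer proposes): the seller gets 41 if talks fail, so the buyer offers 41 and keeps 109.
Round 1 (the seller proposes): the buyer can get 109 next round, worth 0.88 × 109 = 95.92 now; the seller offers that and keeps 54.08.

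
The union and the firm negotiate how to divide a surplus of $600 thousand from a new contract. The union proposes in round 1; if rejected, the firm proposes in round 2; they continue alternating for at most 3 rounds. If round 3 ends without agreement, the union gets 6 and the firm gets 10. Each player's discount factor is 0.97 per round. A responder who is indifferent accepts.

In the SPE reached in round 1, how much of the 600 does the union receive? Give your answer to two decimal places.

573.13

Round 3 (the union proposes): the firm gets 10 if talks fail, so the union offers 10 and keeps 590.
Round 2 (the firm proposes): the union can get 590 next round, worth 0.97 × 590 = 572.3 now. The firm offers 572.3 and keeps 600 − 572.3 = 27.7.
Round 1 (the union proposes): the firm can get 27.7 next round, worth 0.97 × 27.7 = 26.869 now; the union offers that and keeps 573.131.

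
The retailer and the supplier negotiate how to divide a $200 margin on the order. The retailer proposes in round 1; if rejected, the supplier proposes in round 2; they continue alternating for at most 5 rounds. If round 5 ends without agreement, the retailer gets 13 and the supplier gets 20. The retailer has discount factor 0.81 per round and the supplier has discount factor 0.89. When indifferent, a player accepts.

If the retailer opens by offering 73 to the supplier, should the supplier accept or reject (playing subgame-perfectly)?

Accept

Work out the supplier's continuation value if the offer is rejected.
Round 5 (the retailer proposes): the supplier gets 20 if talks fail, so the retailer offers 20 and keeps 180.
Round 4 (the supplier proposes): the retailer can get 180 next round, worth 0.81 × 180 = 145.8 now; the supplier offers that and keeps 54.2.
Round 3 (the retailer proposes): the supplier can get 54.2 next round, worth 0.89 × 54.2 = 48.238 now, so the retailer offers 48.238, keeping 151.762.
Round 2 (the supplier proposes): the retailer can get 151.762 next round, worth 0.81 × 151.762 = 122.92722 now. The supplier offers 122.92722 and keeps 200 − 122.92722 = 77.07278.
So by rejecting in round 1, the supplier gets 77.07278 next round, worth 0.89 × 77.07278 = 68.5947742 now.
Offer 73 ≥ 68.5947742, so the supplier accepts.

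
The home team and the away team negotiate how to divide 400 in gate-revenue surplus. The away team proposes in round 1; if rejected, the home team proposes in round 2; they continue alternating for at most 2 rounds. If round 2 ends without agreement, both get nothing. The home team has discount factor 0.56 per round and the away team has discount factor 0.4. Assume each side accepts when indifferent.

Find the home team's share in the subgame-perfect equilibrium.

224

Work backward from the last round.
Round 2 (the home team proposes): the away team will accept anything ≥ 0, so the home team offers 0 and keeps 400.
Round 1 (the away team proposes): the home team can get 400 next round, worth 0.56 × 400 = 224 now; the away team offers that and keeps 176.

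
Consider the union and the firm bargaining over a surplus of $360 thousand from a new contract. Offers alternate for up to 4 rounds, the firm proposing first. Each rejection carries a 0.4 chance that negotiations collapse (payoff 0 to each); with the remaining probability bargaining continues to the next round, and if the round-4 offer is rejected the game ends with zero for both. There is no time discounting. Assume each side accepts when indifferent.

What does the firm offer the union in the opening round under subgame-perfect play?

Round 4 (the union proposes): the firm will accept anything ≥ 0, so the union offers 0 and keeps 360.
Round 3 (the firm proposes): rejecting gives the union an expected 0.6 × 360 = 216. The firm offers 216 and keeps 360 − 216 = 144.
Round 2 (the union proposes): rejecting gives the firm an expected 0.6 × 144 = 86.4, so the union offers 86.4, keeping 273.6.
Round 1 (the firm proposes): rejecting gives the union an expected 0.6 × 273.6 = 164.16; the firm offers that and keeps 195.84.

164.16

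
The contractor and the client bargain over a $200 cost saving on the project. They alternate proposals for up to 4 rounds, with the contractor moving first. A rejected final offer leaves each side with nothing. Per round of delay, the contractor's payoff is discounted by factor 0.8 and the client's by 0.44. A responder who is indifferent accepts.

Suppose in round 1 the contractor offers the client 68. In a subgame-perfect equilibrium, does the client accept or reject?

Work out the client's continuation value if the offer is rejected.
Round 4 (the client proposes): the contractor will accept anything ≥ 0, so the client offers 0 and keeps 200.
Round 3 (the contractor proposes): the client can get 200 next round, worth 0.44 × 200 = 88 now; the contractor offers that and keeps 112.
Round 2 (the client proposes): the contractor can get 112 next round, worth 0.8 × 112 = 89.6 now; the client offers that and keeps 110.4.
So by rejecting in round 1, the client gets 110.4 next round, worth 0.44 × 110.4 = 48.576 now.
Offer 68 ≥ 48.576, so the client accepts.

Accept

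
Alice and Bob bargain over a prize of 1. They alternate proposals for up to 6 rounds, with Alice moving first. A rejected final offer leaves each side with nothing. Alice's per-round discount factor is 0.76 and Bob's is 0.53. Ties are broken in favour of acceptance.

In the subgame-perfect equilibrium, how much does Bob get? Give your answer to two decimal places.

Round 6 (Bob proposes): Alice will accept anything ≥ 0, so Bob offers 0 and keeps 1.
Round 5 (Alice proposes): Bob can get 1 next round, worth 0.53 × 1 = 0.53 now; Alice offers that and keeps 0.47.
Round 4 (Bob proposes): Alice can get 0.47 next round, worth 0.76 × 0.47 = 0.3572 now; Bob offers that and keeps 0.6428.
Round 3 (Alice proposes): Bob can get 0.6428 next round, worth 0.53 × 0.6428 = 0.340684 now, so Alice offers 0.340684, keeping 0.659316.
Round 2 (Bob proposes): Alice can get 0.659316 next round, worth 0.76 × 0.659316 = 0.50108016 now, so Bob offers 0.50108016, keeping 0.49891984.
Round 1 (Alice proposes): Bob can get 0.49891984 next round, worth 0.53 × 0.49891984 = 0.2644275152 now; Alice offers that and keeps 0.7355724848.

0.26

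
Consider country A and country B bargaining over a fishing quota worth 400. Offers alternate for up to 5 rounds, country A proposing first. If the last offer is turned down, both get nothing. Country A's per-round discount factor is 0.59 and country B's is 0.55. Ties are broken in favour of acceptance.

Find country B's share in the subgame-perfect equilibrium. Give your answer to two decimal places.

119.47

Round 5 (country A proposes): country B will accept anything ≥ 0, so country A offers 0 and keeps 400.
Round 4 (country B proposes): country A can get 400 next round, worth 0.59 × 400 = 236 now. Country B offers 236 and keeps 400 − 236 = 164.
Round 3 (country A proposes): country B can get 164 next round, worth 0.55 × 164 = 90.2 now. Country A offers 90.2 and keeps 400 − 90.2 = 309.8.
Round 2 (country B proposes): country A can get 309.8 next round, worth 0.59 × 309.8 = 182.782 now, so country B offers 182.782, keeping 217.218.
Round 1 (country A proposes): country B can get 217.218 next round, worth 0.55 × 217.218 = 119.4699 now. Country A offers 119.4699 and keeps 400 − 119.4699 = 280.5301.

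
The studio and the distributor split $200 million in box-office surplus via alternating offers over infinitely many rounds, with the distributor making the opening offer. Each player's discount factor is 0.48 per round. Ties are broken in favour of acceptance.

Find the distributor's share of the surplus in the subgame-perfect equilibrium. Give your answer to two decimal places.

135.14

In a stationary SPE each proposer offers the other exactly their discounted continuation value.
If the distributor keeps x when proposing and the studio keeps y when proposing, then x = 200 − 0.48y and y = 200 − 0.48x.
Solving: x = 200(1 − 0.48) / (1 − 0.48·0.48) = 104 / 0.7696 ≈ 135.1351.
The studio gets 200 − 135.1351 ≈ 64.8649.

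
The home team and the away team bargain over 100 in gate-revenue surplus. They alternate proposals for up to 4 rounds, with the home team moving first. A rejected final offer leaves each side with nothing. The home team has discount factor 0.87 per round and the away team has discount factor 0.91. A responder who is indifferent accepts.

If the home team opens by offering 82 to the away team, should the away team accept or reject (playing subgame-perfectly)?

Reject

Round 4 (the away team proposes): rejection yields 0 for the home team; the away team offers 0 and keeps 100.
Round 3 (the home team proposes): the away team can get 100 next round, worth 0.91 × 100 = 91 now; the home team offers that and keeps 9.
Round 2 (the away team proposes): the home team can get 9 next round, worth 0.87 × 9 = 7.83 now, so the away team offers 7.83, keeping 92.17.
So by rejecting in round 1, the away team gets 92.17 next round, worth 0.91 × 92.17 = 83.8747 now.
Offer 82 < 83.8747, so the away team rejects.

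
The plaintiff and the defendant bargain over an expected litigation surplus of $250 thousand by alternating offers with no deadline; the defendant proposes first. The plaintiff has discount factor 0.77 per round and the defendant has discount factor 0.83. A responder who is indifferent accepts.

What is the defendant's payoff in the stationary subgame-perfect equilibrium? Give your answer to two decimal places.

159.32

When the defendant proposes, the plaintiff accepts any offer worth at least 0.77 times what the plaintiff would get by proposing next round; and vice versa.
This gives x = 250 − 0.77y and y = 250 − 0.83x, where x and y are each side's share when it proposes.
Hence (1 − 0.77·0.83)x = 250(1 − 0.77), i.e. 0.3609·x = 57.5.
x ≈ 159.3239; the plaintiff's share is 250 − x ≈ 90.6761.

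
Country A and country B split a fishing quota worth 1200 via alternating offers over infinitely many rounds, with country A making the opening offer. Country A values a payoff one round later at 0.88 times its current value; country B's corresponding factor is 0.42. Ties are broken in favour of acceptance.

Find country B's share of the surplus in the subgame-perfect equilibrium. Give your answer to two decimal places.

When country A proposes, country B accepts any offer worth at least 0.42 times what country B would get by proposing next round; and vice versa.
This gives x = 1200 − 0.42y and y = 1200 − 0.88x, where x and y are each side's share when it proposes.
Hence (1 − 0.42·0.88)x = 1200(1 − 0.42), i.e. 0.6304·x = 696.
x ≈ 1104.0609; country B's share is 1200 − x ≈ 95.9391.

95.94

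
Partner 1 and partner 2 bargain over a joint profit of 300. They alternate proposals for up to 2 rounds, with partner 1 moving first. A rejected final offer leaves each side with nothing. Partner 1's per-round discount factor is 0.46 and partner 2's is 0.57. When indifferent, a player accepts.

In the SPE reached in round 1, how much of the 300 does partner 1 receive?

129

Round 2 (partner 2 proposes): rejection yields 0 for partner 1; partner 2 offers 0 and keeps 300.
Round 1 (partner 1 proposes): partner 2 can get 300 next round, worth 0.57 × 300 = 171 now, so partner 1 offers 171, keeping 129.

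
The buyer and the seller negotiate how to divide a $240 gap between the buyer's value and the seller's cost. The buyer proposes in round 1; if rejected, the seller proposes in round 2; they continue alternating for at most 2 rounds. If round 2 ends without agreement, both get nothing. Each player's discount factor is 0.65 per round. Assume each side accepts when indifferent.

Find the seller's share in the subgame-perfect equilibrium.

156

Round 2 (the seller proposes): rejection yields 0 for the buyer; the seller offers 0 and keeps 240.
Round 1 (the buyer proposes): the seller can get 240 next round, worth 0.65 × 240 = 156 now, so the buyer offers 156, keeping 84.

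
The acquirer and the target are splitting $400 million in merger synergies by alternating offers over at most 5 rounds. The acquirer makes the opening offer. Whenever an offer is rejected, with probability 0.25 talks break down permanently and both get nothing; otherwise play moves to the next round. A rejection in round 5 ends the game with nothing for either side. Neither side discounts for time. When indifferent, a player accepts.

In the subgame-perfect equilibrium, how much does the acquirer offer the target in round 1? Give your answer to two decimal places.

117.19

By backward induction:
Round 5 (the acquirer proposes): the target will accept anything ≥ 0, so the acquirer offers 0 and keeps 400.
Round 4 (the target proposes): rejecting gives the acquirer an expected 0.75 × 400 = 300; the target offers that and keeps 100.
Round 3 (the acquirer proposes): rejecting gives the target an expected 0.75 × 100 = 75. The acquirer offers 75 and keeps 400 − 75 = 325.
Round 2 (the target proposes): rejecting gives the acquirer an expected 0.75 × 325 = 243.75, so the target offers 243.75, keeping 156.25.
Round 1 (the acquirer proposes): rejecting gives the target an expected 0.75 × 156.25 = 117.1875, so the acquirer offers 117.1875, keeping 282.8125.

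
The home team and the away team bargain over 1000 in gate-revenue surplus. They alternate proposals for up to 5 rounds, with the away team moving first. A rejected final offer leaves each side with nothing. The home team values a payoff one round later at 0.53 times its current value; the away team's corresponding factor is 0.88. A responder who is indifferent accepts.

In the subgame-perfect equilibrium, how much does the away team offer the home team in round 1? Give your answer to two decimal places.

93.26

Work backward from the last round.
Round 5 (the away team proposes): the home team will accept anything ≥ 0, so the away team offers 0 and keeps 1000.
Round 4 (the home team proposes): the away team can get 1000 next round, worth 0.88 × 1000 = 880 now, so the home team offers 880, keeping 120.
Round 3 (the away team proposes): the home team can get 120 next round, worth 0.53 × 120 = 63.6 now. The away team offers 63.6 and keeps 1000 − 63.6 = 936.4.
Round 2 (the home team proposes): the away team can get 936.4 next round, worth 0.88 × 936.4 = 824.032 now; the home team offers that and keeps 175.968.
Round 1 (the away team proposes): the home team can get 175.968 next round, worth 0.53 × 175.968 = 93.26304 now, so the away team offers 93.26304, keeping 906.73696.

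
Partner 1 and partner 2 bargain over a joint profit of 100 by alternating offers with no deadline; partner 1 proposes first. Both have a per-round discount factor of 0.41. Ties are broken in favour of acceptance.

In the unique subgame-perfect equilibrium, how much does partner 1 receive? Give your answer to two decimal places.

70.92

Let x be partner 1's share when partner 1 proposes and y be partner 2's share when partner 2 proposes.
Partner 2 accepts iff offered ≥ 0.41·y, so x = 100 − 0.41y. Symmetrically y = 100 − 0.41x.
Substituting: x = 100 − 0.41(100 − 0.41x), giving x(1 − 0.41·0.41) = 100(1 − 0.41).
So x = 100 × 0.59 / 0.8319 ≈ 70.9220, and partner 2 receives 100 − x ≈ 29.0780.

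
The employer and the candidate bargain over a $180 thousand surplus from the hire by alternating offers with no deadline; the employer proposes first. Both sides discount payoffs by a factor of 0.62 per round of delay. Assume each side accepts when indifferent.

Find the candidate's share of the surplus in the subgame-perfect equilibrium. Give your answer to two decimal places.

68.89

In a stationary SPE each proposer offers the other exactly their discounted continuation value.
If the employer keeps x when proposing and the candidate keeps y when proposing, then x = 180 − 0.62y and y = 180 − 0.62x.
Solving: x = 180(1 − 0.62) / (1 − 0.62·0.62) = 68.4 / 0.6156 ≈ 111.1111.
The candidate gets 180 − 111.1111 ≈ 68.8889.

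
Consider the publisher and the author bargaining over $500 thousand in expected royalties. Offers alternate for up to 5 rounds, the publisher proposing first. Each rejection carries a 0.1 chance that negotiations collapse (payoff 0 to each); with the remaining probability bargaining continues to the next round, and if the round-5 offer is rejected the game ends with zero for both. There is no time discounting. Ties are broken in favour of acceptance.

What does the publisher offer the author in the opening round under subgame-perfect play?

81.45

By backward induction:
Round 5 (the publisher proposes): rejection yields 0 for the author; the publisher offers 0 and keeps 500.
Round 4 (the author proposes): rejecting gives the publisher an expected 0.9 × 500 = 450. The author offers 450 and keeps 500 − 450 = 50.
Round 3 (the publisher proposes): rejecting gives the author an expected 0.9 × 50 = 45; the publisher offers that and keeps 455.
Round 2 (the author proposes): rejecting gives the publisher an expected 0.9 × 455 = 409.5. The author offers 409.5 and keeps 500 − 409.5 = 90.5.
Round 1 (the publisher proposes): rejecting gives the author an expected 0.9 × 90.5 = 81.45, so the publisher offers 81.45, keeping 418.55.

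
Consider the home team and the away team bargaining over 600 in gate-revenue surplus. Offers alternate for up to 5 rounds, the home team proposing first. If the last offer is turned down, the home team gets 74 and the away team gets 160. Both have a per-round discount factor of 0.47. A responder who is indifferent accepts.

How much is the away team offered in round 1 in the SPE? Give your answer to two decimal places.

Round 5 (the home team proposes): the away team gets 160 if talks fail, so the home team offers 160 and keeps 440.
Round 4 (the away team proposes): the home team can get 440 next round, worth 0.47 × 440 = 206.8 now; the away team offers that and keeps 393.2.
Round 3 (the home team proposes): the away team can get 393.2 next round, worth 0.47 × 393.2 = 184.804 now; the home team offers that and keeps 415.196.
Round 2 (the away team proposes): the home team can get 415.196 next round, worth 0.47 × 415.196 = 195.14212 now, so the away team offers 195.14212, keeping 404.85788.
Round 1 (the home team proposes): the away team can get 404.85788 next round, worth 0.47 × 404.85788 = 190.2832036 now, so the home team offers 190.2832036, keeping 409.7167964.

190.28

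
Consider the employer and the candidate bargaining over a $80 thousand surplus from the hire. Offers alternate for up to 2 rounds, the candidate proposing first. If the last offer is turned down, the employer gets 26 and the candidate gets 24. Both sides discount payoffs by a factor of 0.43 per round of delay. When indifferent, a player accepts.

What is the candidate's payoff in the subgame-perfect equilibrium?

Round 2 (the employer proposes): the candidate gets 24 if talks fail, so the employer offers 24 and keeps 56.
Round 1 (the candidate proposes): the employer can get 56 next round, worth 0.43 × 56 = 24.08 now. The candidate offers 24.08 and keeps 80 − 24.08 = 55.92.

55.92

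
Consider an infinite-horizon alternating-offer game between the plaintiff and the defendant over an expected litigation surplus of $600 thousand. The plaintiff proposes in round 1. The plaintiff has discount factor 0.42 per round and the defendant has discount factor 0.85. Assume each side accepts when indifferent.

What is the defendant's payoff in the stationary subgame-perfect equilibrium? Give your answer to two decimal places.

In a stationary SPE each proposer offers the other exactly their discounted continuation value.
If the plaintiff keeps x when proposing and the defendant keeps y when proposing, then x = 600 − 0.85y and y = 600 − 0.42x.
Solving: x = 600(1 − 0.85) / (1 − 0.42·0.85) = 90 / 0.643 ≈ 139.9689.
The defendant gets 600 − 139.9689 ≈ 460.0311.

460.03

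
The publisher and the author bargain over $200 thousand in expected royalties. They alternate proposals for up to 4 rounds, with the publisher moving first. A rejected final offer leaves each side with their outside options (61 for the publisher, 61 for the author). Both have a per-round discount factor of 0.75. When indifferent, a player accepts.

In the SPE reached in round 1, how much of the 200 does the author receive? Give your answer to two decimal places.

Round 4 (the author proposes): the publisher gets 61 if talks fail, so the author offers 61 and keeps 139.
Round 3 (the publisher proposes): the author can get 139 next round, worth 0.75 × 139 = 104.25 now; the publisher offers that and keeps 95.75.
Round 2 (the author proposes): the publisher can get 95.75 next round, worth 0.75 × 95.75 = 71.8125 now, so the author offers 71.8125, keeping 128.1875.
Round 1 (the publisher proposes): the author can get 128.1875 next round, worth 0.75 × 128.1875 = 96.140625 now. The publisher offers 96.140625 and keeps 200 − 96.140625 = 103.859375.

96.14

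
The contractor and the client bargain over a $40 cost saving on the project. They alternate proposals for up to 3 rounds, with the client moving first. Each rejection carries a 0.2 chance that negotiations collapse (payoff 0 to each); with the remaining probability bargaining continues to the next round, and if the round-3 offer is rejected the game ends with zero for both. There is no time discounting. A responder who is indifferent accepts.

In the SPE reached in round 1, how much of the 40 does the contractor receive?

6.4

Round 3 (the client proposes): rejection yields 0 for the contractor; the client offers 0 and keeps 40.
Round 2 (the contractor proposes): rejecting gives the client an expected 0.8 × 40 = 32. The contractor offers 32 and keeps 40 − 32 = 8.
Round 1 (the client proposes): rejecting gives the contractor an expected 0.8 × 8 = 6.4. The client offers 6.4 and keeps 40 − 6.4 = 33.6.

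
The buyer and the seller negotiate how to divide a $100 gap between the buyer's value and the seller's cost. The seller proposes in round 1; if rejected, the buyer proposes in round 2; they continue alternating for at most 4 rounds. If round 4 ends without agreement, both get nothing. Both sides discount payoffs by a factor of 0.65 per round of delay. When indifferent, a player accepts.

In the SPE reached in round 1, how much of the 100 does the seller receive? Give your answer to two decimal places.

Round 4 (the buyer proposes): the seller will accept anything ≥ 0, so the buyer offers 0 and keeps 100.
Round 3 (the seller proposes): the buyer can get 100 next round, worth 0.65 × 100 = 65 now. The seller offers 65 and keeps 100 − 65 = 35.
Round 2 (the buyer proposes): the seller can get 35 next round, worth 0.65 × 35 = 22.75 now. The buyer offers 22.75 and keeps 100 − 22.75 = 77.25.
Round 1 (the seller proposes): the buyer can get 77.25 next round, worth 0.65 × 77.25 = 50.2125 now, so the seller offers 50.2125, keeping 49.7875.

49.79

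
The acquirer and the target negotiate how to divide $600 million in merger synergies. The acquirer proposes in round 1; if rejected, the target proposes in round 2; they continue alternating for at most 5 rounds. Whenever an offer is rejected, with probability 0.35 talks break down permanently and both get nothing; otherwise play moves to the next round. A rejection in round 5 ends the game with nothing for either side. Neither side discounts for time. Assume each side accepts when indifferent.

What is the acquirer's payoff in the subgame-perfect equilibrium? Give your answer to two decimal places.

Round 5 (the acquirer proposes): rejection yields 0 for the target; the acquirer offers 0 and keeps 600.
Round 4 (the target proposes): rejecting gives the acquirer an expected 0.65 × 600 = 390. The target offers 390 and keeps 600 − 390 = 210.
Round 3 (the acquirer proposes): rejecting gives the target an expected 0.65 × 210 = 136.5, so the acquirer offers 136.5, keeping 463.5.
Round 2 (the target proposes): rejecting gives the acquirer an expected 0.65 × 463.5 = 301.275. The target offers 301.275 and keeps 600 − 301.275 = 298.725.
Round 1 (the acquirer proposes): rejecting gives the target an expected 0.65 × 298.725 = 194.17125, so the acquirer offers 194.17125, keeping 405.82875.

405.83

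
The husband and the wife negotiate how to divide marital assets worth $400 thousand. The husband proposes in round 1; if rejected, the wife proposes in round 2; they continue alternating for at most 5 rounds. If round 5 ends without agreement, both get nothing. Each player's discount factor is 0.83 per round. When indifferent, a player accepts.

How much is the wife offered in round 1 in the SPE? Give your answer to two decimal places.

Round 5 (the husband proposes): rejection yields 0 for the wife; the husband offers 0 and keeps 400.
Round 4 (the wife proposes): the husband can get 400 next round, worth 0.83 × 400 = 332 now; the wife offers that and keeps 68.
Round 3 (the husband proposes): the wife can get 68 next round, worth 0.83 × 68 = 56.44 now. The husband offers 56.44 and keeps 400 − 56.44 = 343.56.
Round 2 (the wife proposes): the husband can get 343.56 next round, worth 0.83 × 343.56 = 285.1548 now, so the wife offers 285.1548, keeping 114.8452.
Round 1 (the husband proposes): the wife can get 114.8452 next round, worth 0.83 × 114.8452 = 95.321516 now; the husband offers that and keeps 304.678484.

95.32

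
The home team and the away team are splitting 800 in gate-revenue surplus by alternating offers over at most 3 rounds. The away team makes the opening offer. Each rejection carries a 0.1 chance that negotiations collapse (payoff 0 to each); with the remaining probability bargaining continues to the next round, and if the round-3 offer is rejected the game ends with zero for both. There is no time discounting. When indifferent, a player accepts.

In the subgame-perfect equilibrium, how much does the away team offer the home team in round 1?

72

By backward induction:
Round 3 (the away team proposes): rejection yields 0 for the home team; the away team offers 0 and keeps 800.
Round 2 (the home team proposes): rejecting gives the away team an expected 0.9 × 800 = 720. The home team offers 720 and keeps 800 − 720 = 80.
Round 1 (the away team proposes): rejecting gives the home team an expected 0.9 × 80 = 72; the away team offers that and keeps 728.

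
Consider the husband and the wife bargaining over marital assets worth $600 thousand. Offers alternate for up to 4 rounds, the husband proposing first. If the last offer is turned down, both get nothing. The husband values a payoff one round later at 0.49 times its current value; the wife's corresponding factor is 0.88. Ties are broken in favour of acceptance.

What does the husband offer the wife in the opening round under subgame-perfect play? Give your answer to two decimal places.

496.95

Solve by backward induction from round 4.
Round 4 (the wife proposes): rejection yields 0 for the husband; the wife offers 0 and keeps 600.
Round 3 (the husband proposes): the wife can get 600 next round, worth 0.88 × 600 = 528 now. The husband offers 528 and keeps 600 − 528 = 72.
Round 2 (the wife proposes): the husband can get 72 next round, worth 0.49 × 72 = 35.28 now. The wife offers 35.28 and keeps 600 − 35.28 = 564.72.
Round 1 (the husband proposes): the wife can get 564.72 next round, worth 0.88 × 564.72 = 496.9536 now. The husband offers 496.9536 and keeps 600 − 496.9536 = 103.0464.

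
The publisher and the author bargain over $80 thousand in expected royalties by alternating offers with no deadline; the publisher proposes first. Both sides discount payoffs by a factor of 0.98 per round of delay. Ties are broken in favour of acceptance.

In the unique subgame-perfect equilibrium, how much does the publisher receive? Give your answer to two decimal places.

In a stationary SPE each proposer offers the other exactly their discounted continuation value.
If the publisher keeps x when proposing and the author keeps y when proposing, then x = 80 − 0.98y and y = 80 − 0.98x.
Solving: x = 80(1 − 0.98) / (1 − 0.98·0.98) = 1.6 / 0.0396 ≈ 40.4040.
The author gets 80 − 40.4040 ≈ 39.5960.

40.40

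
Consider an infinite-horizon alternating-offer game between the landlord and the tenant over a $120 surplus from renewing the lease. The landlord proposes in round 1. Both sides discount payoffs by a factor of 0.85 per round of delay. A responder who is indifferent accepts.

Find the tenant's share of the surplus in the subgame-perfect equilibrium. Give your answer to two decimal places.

55.14

Let x be the landlord's share when the landlord proposes and y be the tenant's share when the tenant proposes.
The tenant accepts iff offered ≥ 0.85·y, so x = 120 − 0.85y. Symmetrically y = 120 − 0.85x.
Substituting: x = 120 − 0.85(120 − 0.85x), giving x(1 − 0.85·0.85) = 120(1 − 0.85).
So x = 120 × 0.15 / 0.2775 ≈ 64.8649, and the tenant receives 120 − x ≈ 55.1351.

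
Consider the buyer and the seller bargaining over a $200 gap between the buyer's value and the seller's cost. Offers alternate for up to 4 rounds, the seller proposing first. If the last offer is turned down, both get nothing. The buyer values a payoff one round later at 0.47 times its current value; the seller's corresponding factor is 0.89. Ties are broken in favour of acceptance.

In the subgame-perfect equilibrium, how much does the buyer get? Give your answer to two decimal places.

Work backward from the last round.
Round 4 (the buyer proposes): the seller will accept anything ≥ 0, so the buyer offers 0 and keeps 200.
Round 3 (the seller proposes): the buyer can get 200 next round, worth 0.47 × 200 = 94 now, so the seller offers 94, keeping 106.
Round 2 (the buyer proposes): the seller can get 106 next round, worth 0.89 × 106 = 94.34 now; the buyer offers that and keeps 105.66.
Round 1 (the seller proposes): the buyer can get 105.66 next round, worth 0.47 × 105.66 = 49.6602 now; the seller offers that and keeps 150.3398.

49.66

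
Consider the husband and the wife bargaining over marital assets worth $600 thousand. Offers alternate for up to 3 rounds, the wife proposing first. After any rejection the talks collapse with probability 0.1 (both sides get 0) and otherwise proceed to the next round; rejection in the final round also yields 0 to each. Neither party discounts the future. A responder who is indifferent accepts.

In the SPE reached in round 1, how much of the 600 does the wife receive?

Round 3 (the wife proposes): rejection yields 0 for the husband; the wife offers 0 and keeps 600.
Round 2 (the husband proposes): rejecting gives the wife an expected 0.9 × 600 = 540, so the husband offers 540, keeping 60.
Round 1 (the wife proposes): rejecting gives the husband an expected 0.9 × 60 = 54. The wife offers 54 and keeps 600 − 54 = 546.

546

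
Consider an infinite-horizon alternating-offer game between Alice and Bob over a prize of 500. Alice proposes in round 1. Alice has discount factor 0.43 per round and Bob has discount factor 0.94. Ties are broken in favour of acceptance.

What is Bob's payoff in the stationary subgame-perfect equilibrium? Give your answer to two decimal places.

When Alice proposes, Bob accepts any offer worth at least 0.94 times what Bob would get by proposing next round; and vice versa.
This gives x = 500 − 0.94y and y = 500 − 0.43x, where x and y are each side's share when it proposes.
Hence (1 − 0.94·0.43)x = 500(1 − 0.94), i.e. 0.5958·x = 30.
x ≈ 50.3525; Bob's share is 500 − x ≈ 449.6475.

449.65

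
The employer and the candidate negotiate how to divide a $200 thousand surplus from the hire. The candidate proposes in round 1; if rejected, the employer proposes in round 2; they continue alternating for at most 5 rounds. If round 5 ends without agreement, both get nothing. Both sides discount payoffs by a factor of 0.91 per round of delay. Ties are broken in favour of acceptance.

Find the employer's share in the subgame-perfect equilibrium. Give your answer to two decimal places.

By backward induction:
Round 5 (the candidate proposes): the employer will accept anything ≥ 0, so the candidate offers 0 and keeps 200.
Round 4 (the employer proposes): the candidate can get 200 next round, worth 0.91 × 200 = 182 now. The employer offers 182 and keeps 200 − 182 = 18.
Round 3 (the candidate proposes): the employer can get 18 next round, worth 0.91 × 18 = 16.38 now; the candidate offers that and keeps 183.62.
Round 2 (the employer proposes): the candidate can get 183.62 next round, worth 0.91 × 183.62 = 167.0942 now. The employer offers 167.0942 and keeps 200 − 167.0942 = 32.9058.
Round 1 (the candidate proposes): the employer can get 32.9058 next round, worth 0.91 × 32.9058 = 29.944278 now; the candidate offers that and keeps 170.055722.

29.94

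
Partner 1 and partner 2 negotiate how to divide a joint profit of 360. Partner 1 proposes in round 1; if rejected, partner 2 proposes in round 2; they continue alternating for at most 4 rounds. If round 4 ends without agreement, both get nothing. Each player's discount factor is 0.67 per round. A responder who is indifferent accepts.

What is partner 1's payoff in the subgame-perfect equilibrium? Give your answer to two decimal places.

172.13

Work backward from the last round.
Round 4 (partner 2 proposes): partner 1 will accept anything ≥ 0, so partner 2 offers 0 and keeps 360.
Round 3 (partner 1 proposes): partner 2 can get 360 next round, worth 0.67 × 360 = 241.2 now, so partner 1 offers 241.2, keeping 118.8.
Round 2 (partner 2 proposes): partner 1 can get 118.8 next round, worth 0.67 × 118.8 = 79.596 now; partner 2 offers that and keeps 280.404.
Round 1 (partner 1 proposes): partner 2 can get 280.404 next round, worth 0.67 × 280.404 = 187.87068 now. Partner 1 offers 187.87068 and keeps 360 − 187.87068 = 172.12932.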